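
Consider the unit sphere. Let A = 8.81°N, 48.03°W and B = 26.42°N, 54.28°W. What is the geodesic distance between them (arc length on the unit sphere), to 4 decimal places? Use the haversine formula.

Let φ₁ = 0.1538 rad, φ₂ = 0.4611 rad, and Δλ = -0.1091 rad.
Haversine: a = sin²(Δφ/2) + cos φ₁ cos φ₂ sin²(Δλ/2) = 0.0234 + (0.9882)(0.8956)(0.0030) = 0.02606.
Central angle c = 2·arcsin(√a) = 0.32429 rad.
On the unit sphere the arc length equals the central angle: 0.3243.

0.3243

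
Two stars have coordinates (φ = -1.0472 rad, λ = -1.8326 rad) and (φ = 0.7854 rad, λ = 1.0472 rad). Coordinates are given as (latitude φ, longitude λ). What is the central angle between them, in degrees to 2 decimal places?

Let φ₁ = -1.0472 rad, φ₂ = 0.7854 rad, and Δλ = 2.8798 rad.
Haversine: a = sin²(Δφ/2) + cos φ₁ cos φ₂ sin²(Δλ/2) = 0.6294 + (0.5000)(0.7071)(0.9830) = 0.97694.
Central angle c = 2·arcsin(√a) = 2.83670 rad.
So the angular separation is 162.53°.

162.53°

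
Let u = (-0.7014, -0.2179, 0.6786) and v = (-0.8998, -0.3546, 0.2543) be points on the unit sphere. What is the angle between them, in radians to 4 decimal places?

u·v = 0.8810; |u| = 1.0000, |v| = 1.0000.
cos θ = (u·v)/(|u||v|) = 0.8810, so θ = 0.4929 rad.

0.4929 rad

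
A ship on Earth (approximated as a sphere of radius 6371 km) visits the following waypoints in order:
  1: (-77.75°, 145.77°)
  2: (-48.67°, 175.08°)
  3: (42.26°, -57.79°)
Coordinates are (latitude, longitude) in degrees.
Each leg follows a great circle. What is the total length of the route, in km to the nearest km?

19377 km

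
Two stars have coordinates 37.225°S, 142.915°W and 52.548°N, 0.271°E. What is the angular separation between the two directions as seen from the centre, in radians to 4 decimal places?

With latitudes φ₁ = -37.225°, φ₂ = 52.548° and longitude difference Δλ = 143.186°:
Haversine: a = sin²(Δφ/2) + cos φ₁ cos φ₂ sin²(Δλ/2) = 0.4980 + (0.7963)(0.6081)(0.9003) = 0.93395.
Central angle c = 2·arcsin(√a) = 2.62174 rad.
So the angular separation is 2.6217 rad.

2.6217 rad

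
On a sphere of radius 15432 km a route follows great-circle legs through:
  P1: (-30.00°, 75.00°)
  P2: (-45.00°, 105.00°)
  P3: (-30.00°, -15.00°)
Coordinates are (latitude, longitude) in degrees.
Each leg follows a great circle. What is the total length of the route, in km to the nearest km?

31020 km

Leg P1→P2: central angle 0.4867 rad, distance 7510.7 km.
Leg P2→P3: central angle 1.5234 rad, distance 23509.3 km.
Total: 7510.7 + 23509.3 ≈ 31020 km.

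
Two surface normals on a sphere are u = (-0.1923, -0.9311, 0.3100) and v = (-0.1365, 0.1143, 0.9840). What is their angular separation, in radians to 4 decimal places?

1.3440 rad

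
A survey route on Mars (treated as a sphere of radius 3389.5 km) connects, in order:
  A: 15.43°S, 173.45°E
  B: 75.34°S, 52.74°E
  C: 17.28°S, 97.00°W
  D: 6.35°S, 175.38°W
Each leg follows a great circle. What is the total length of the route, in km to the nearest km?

14489 km

Leg A→B: central angle 1.4376 rad, distance 4872.7 km.
Leg B→C: central angle 1.4921 rad, distance 5057.4 km.
Leg C→D: central angle 1.3449 rad, distance 4558.5 km.
Total: 4872.7 + 5057.4 + 4558.5 ≈ 14489 km.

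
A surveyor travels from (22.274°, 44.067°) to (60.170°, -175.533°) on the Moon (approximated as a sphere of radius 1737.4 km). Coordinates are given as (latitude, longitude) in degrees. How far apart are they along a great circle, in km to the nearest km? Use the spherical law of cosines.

Let φ₁ = 0.3888 rad, φ₂ = 1.0502 rad, and Δλ = 2.4504 rad.
cos c = sin φ₁ sin φ₂ + cos φ₁ cos φ₂ cos Δλ = (0.3790)(0.8675) + (0.9254)(0.4974)(-0.7705) = -0.02586,
so c = arccos(-0.02586) = 1.59666 rad.
Distance = R·c = 1737.4 × 1.5967 ≈ 2774 km.

2774 km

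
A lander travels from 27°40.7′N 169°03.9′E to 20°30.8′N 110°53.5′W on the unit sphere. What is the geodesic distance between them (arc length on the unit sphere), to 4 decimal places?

1.2596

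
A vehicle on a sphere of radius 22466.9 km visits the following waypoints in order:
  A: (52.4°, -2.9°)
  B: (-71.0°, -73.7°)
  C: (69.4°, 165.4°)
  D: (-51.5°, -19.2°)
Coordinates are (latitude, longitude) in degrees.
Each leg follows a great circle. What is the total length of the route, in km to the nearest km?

178739 km

Leg A→B: central angle 2.3238 rad, distance 52207.5 km.
Leg B→C: central angle 2.8050 rad, distance 63019.8 km.
Leg C→D: central angle 2.8269 rad, distance 63511.5 km.
Total: 52207.5 + 63019.8 + 63511.5 ≈ 178739 km.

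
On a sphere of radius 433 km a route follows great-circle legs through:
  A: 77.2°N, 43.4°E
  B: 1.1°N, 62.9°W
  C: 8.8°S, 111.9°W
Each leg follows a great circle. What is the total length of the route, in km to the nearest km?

Leg A→B: central angle 1.6143 rad, distance 699.0 km.
Leg B→C: central angle 0.8694 rad, distance 376.5 km.
Total: 699.0 + 376.5 ≈ 1075 km.

1075 km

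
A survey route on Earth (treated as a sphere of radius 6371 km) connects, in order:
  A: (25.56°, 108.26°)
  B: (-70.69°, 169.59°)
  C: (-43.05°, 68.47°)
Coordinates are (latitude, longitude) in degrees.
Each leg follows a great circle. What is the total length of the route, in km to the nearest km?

Leg A→B: central angle 1.8380 rad, distance 11710.1 km.
Leg B→C: central angle 0.9303 rad, distance 5926.7 km.
Total: 11710.1 + 5926.7 ≈ 17637 km.

17637 km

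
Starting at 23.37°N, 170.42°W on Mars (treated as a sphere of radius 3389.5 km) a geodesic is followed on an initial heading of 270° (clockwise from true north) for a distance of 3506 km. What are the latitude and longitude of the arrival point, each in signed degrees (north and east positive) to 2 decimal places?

11.70°, 128.21°

Angular distance δ = d/R = 3506/3389.5 = 1.03437 rad; initial bearing θ = 4.7124 rad.
sin φ₂ = sin φ₁ cos δ + cos φ₁ sin δ cos θ = (0.3967)(0.5111) + (0.9180)(0.8595)(-0.0000) = 0.2027, so φ₂ = 11.70°.
Δλ = atan2(sin θ sin δ cos φ₁, cos δ − sin φ₁ sin φ₂) = atan2(-0.7890, 0.4307) = -61.374°.
λ₂ = -170.420° − 61.374° = -231.79° → 128.21° after wrapping to (−180°, 180°].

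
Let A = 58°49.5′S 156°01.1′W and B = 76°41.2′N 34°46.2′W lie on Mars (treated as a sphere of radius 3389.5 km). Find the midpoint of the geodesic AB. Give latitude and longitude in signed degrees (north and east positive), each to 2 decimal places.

14.82°, -129.71°

The central angle between A and B is δ = 2.6780 rad.
With f = 0.5, the slerp weights are sin((1−f)δ)/sin δ = 2.1763 and sin(fδ)/sin δ = 2.1763.
Weighted sum of the unit vectors: (2.1763)·(-0.4730,-0.2104,-0.8556) + (2.1763)·(0.1892,-0.1313,0.9731) = (-0.6177, -0.7437, 0.2558).
Converting back: φ = atan2(z, √(x²+y²)) = 14.82°, λ = atan2(y, x) = -129.71°.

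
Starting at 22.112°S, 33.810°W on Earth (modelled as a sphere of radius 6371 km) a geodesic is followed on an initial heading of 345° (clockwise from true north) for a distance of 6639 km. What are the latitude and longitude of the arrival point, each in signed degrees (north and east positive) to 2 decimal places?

Angular distance δ = d/R = 6639/6371 = 1.04207 rad; initial bearing θ = 6.0214 rad.
sin φ₂ = sin φ₁ cos δ + cos φ₁ sin δ cos θ = (-0.3764)(0.5044) + (0.9264)(0.8634)(0.9659) = 0.5828, so φ₂ = 35.65°.
Δλ = atan2(sin θ sin δ cos φ₁, cos δ − sin φ₁ sin φ₂) = atan2(-0.2070, 0.7238) = -15.963°.
λ₂ = -33.810° − 15.963° = -49.77°.

35.65°, -49.77°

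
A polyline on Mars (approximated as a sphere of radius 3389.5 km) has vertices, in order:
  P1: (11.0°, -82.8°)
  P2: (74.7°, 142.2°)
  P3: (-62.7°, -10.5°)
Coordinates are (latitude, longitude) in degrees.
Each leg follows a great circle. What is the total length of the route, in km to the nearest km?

15066 km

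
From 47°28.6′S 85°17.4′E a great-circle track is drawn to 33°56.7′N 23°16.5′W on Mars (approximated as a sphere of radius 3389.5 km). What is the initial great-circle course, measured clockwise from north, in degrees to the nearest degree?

With φ₁ = -0.8286, φ₂ = 0.5925, Δλ = -1.8948 rad, the forward-azimuth formula gives
θ = atan2( sin Δλ cos φ₂ , cos φ₁ sin φ₂ − sin φ₁ cos φ₂ cos Δλ ) = atan2(-0.7864, 0.1828) = -76.92°.
Adding 360° brings this into [0°, 360°): 283°.

283°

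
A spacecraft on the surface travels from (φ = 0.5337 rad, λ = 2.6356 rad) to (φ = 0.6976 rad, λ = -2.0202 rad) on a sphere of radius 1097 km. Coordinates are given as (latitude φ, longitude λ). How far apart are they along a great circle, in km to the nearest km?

In radians: φ₁ = 0.5337, φ₂ = 0.6976, Δλ = 93.242° = 1.6274 rad.
cos c = sin φ₁ sin φ₂ + cos φ₁ cos φ₂ cos Δλ = (0.5087)(0.6424) + (0.8609)(0.7664)(-0.0566) = 0.28948,
so c = arccos(0.28948) = 1.27712 rad.
Distance = R·c = 1097 × 1.2771 ≈ 1401 km.

1401 km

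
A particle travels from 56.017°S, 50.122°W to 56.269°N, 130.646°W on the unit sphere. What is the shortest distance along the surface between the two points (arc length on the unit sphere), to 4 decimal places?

Let φ₁ = -0.9777 rad, φ₂ = 0.9821 rad, and Δλ = -1.4054 rad.
cos c = sin φ₁ sin φ₂ + cos φ₁ cos φ₂ cos Δλ = (-0.8292)(0.8317) + (0.5589)(0.5553)(0.1646) = -0.63851,
so c = arccos(-0.63851) = 2.26336 rad.
On the unit sphere the arc length equals the central angle: 2.2634.

2.2634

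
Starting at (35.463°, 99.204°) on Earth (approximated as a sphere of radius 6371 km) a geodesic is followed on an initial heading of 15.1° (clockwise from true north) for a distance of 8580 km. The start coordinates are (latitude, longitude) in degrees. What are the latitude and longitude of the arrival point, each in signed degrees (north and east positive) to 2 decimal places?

Angular distance δ = d/R = 8580/6371 = 1.34673 rad; initial bearing θ = 0.2635 rad.
sin φ₂ = sin φ₁ cos δ + cos φ₁ sin δ cos θ = (0.5802)(0.2222) + (0.8145)(0.9750)(0.9655) = 0.8956, so φ₂ = 63.59°.
Δλ = atan2(sin θ sin δ cos φ₁, cos δ − sin φ₁ sin φ₂) = atan2(0.2069, -0.2974) = 145.179°.
λ₂ = 99.204° + 145.179° = 244.38° → -115.62° after wrapping to (−180°, 180°].

63.59°, -115.62°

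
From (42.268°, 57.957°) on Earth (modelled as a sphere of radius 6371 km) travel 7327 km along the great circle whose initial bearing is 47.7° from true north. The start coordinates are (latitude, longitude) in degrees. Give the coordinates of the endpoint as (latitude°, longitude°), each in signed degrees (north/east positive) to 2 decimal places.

Angular distance δ = d/R = 7327/6371 = 1.15005 rad; initial bearing θ = 0.8325 rad.
sin φ₂ = sin φ₁ cos δ + cos φ₁ sin δ cos θ = (0.6726)(0.4084) + (0.7400)(0.9128)(0.6730) = 0.7293, so φ₂ = 46.83°.
Δλ = atan2(sin θ sin δ cos φ₁, cos δ − sin φ₁ sin φ₂) = atan2(0.4996, -0.0821) = 99.332°.
λ₂ = 57.957° + 99.332° = 157.29°.

46.83°, 157.29°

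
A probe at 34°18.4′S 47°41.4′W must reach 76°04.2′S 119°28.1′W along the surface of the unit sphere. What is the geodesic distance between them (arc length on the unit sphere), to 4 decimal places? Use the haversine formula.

Let φ₁ = -0.5988 rad, φ₂ = -1.3277 rad, and Δλ = -1.2528 rad.
Haversine: a = sin²(Δφ/2) + cos φ₁ cos φ₂ sin²(Δλ/2) = 0.1270 + (0.8260)(0.2407)(0.3437) = 0.19539.
Central angle c = 2·arcsin(√a) = 0.91571 rad.
On the unit sphere the arc length equals the central angle: 0.9157.

0.9157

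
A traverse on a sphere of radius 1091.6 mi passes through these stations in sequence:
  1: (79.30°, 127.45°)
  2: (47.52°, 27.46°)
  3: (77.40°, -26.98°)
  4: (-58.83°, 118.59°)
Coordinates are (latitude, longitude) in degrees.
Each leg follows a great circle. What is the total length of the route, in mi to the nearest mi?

4569 mi

Leg 1→2: central angle 0.7913 rad, distance 863.8 mi.
Leg 2→3: central angle 0.6344 rad, distance 692.5 mi.
Leg 3→4: central angle 2.7602 rad, distance 3013.1 mi.
Total: 863.8 + 692.5 + 3013.1 ≈ 4569 mi.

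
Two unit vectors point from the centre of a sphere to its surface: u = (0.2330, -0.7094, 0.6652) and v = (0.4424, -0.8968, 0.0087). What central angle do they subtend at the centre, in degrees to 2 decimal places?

41.84°

u·v = 0.7451; |u| = 1.0000, |v| = 1.0000.
cos θ = (u·v)/(|u||v|) = 0.7450, so θ = 41.84°.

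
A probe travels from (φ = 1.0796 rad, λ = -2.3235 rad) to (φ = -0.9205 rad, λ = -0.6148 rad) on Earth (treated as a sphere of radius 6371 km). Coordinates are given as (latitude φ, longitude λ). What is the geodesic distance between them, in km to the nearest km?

15325 km

In radians: φ₁ = 1.0796, φ₂ = -0.9205, Δλ = 97.901° = 1.7087 rad.
cos c = sin φ₁ sin φ₂ + cos φ₁ cos φ₂ cos Δλ = (0.8818)(-0.7959) + (0.4717)(0.6054)(-0.1375) = -0.74106,
so c = arccos(-0.74106) = 2.40544 rad.
Distance = R·c = 6371 × 2.4054 ≈ 15325 km.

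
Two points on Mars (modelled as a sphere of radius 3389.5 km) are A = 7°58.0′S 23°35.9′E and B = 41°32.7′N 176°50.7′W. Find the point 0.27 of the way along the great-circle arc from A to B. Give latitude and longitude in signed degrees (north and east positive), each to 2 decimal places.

26.57°, 40.65°

The central angle between A and B is δ = 2.4758 rad.
With f = 0.27, the slerp weights are sin((1−f)δ)/sin δ = 1.5739 and sin(fδ)/sin δ = 1.0035.
Weighted sum of the unit vectors: (1.5739)·(0.9075,0.3965,-0.1386) + (1.0035)·(-0.7473,-0.0412,0.6632) = (0.6785, 0.5827, 0.4474).
Converting back: φ = atan2(z, √(x²+y²)) = 26.57°, λ = atan2(y, x) = 40.65°.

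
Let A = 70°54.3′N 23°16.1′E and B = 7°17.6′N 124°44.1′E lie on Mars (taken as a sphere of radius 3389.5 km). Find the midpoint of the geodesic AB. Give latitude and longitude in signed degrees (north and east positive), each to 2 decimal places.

The central angle between A and B is δ = 1.5153 rad.
With f = 0.5, the slerp weights are sin((1−f)δ)/sin δ = 0.6883 and sin(fδ)/sin δ = 0.6883.
Weighted sum of the unit vectors: (0.6883)·(0.3005,0.1292,0.9450) + (0.6883)·(-0.5652,0.8151,0.1269) = (-0.1821, 0.6500, 0.7378).
Converting back: φ = atan2(z, √(x²+y²)) = 47.54°, λ = atan2(y, x) = 105.65°.

47.54°, 105.65°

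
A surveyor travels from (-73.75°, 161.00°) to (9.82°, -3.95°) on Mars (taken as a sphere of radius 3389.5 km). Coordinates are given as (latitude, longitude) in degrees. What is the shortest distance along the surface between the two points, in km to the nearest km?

With latitudes φ₁ = -73.750°, φ₂ = 9.820° and longitude difference Δλ = -164.950°:
Haversine: a = sin²(Δφ/2) + cos φ₁ cos φ₂ sin²(Δλ/2) = 0.4440 + (0.2798)(0.9853)(0.9828) = 0.71501.
Central angle c = 2·arcsin(√a) = 2.01530 rad.
Distance = R·c = 3389.5 × 2.0153 ≈ 6831 km.

6831 km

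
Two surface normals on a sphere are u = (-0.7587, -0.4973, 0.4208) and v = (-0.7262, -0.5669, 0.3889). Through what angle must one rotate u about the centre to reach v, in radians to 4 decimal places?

0.0832 rad

u·v = 0.9965; |u| = 1.0000, |v| = 1.0000.
cos θ = (u·v)/(|u||v|) = 0.9965, so θ = 0.0832 rad.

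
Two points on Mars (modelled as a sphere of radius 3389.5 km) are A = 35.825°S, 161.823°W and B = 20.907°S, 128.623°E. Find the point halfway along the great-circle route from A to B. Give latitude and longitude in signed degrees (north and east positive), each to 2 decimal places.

-33.29°, 160.59°

Central angle δ = 1.0776 rad. Interpolating on the sphere with fraction f = 0.5:
P = [sin((1−f)δ)·A + sin(fδ)·B] / sin δ = 0.5825·A + 0.5825·B in Cartesian coordinates,
giving P = (-0.7884, 0.2778, -0.5488), i.e. latitude -33.29°, longitude 160.59°.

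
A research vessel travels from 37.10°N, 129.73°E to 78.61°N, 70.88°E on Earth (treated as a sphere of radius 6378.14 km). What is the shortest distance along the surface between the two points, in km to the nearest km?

5312 km

Let φ₁ = 0.6475 rad, φ₂ = 1.3720 rad, and Δλ = -1.0271 rad.
Haversine: a = sin²(Δφ/2) + cos φ₁ cos φ₂ sin²(Δλ/2) = 0.1256 + (0.7976)(0.1975)(0.2414) = 0.16360.
Central angle c = 2·arcsin(√a) = 0.83280 rad.
Distance = R·c = 6378.14 × 0.8328 ≈ 5312 km.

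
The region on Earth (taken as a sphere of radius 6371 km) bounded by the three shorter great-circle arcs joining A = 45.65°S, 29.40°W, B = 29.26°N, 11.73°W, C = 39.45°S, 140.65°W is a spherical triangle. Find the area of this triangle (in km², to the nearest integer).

Side lengths (central angles): a = 2.3947, b = 1.3091, c = 1.3371 rad; semiperimeter s = 2.5204.
By l'Huilier's theorem, tan(E/4) = √[tan(s/2) tan((s−a)/2) tan((s−b)/2) tan((s−c)/2)], giving spherical excess E = 1.1737 rad.
Area = E·R² = 1.1737 × (6371)² ≈ 47638854 km².

47638854 km²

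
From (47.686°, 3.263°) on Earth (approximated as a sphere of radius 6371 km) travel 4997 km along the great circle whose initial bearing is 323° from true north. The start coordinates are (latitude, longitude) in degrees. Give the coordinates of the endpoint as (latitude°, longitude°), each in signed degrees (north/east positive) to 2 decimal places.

Angular distance δ = d/R = 4997/6371 = 0.78434 rad; initial bearing θ = 5.6374 rad.
sin φ₂ = sin φ₁ cos δ + cos φ₁ sin δ cos θ = (0.7395)(0.7079) + (0.6732)(0.7064)(0.7986) = 0.9032, so φ₂ = 64.58°.
Δλ = atan2(sin θ sin δ cos φ₁, cos δ − sin φ₁ sin φ₂) = atan2(-0.2862, 0.0400) = -82.048°.
λ₂ = 3.263° − 82.048° = -78.79°.

64.58°, -78.79°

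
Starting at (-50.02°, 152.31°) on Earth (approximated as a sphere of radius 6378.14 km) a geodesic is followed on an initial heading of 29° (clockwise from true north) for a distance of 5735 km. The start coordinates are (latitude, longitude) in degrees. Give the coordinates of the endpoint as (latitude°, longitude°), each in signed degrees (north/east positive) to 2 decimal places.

Angular distance δ = d/R = 5735/6378.14 = 0.89916 rad; initial bearing θ = 0.5061 rad.
sin φ₂ = sin φ₁ cos δ + cos φ₁ sin δ cos θ = (-0.7663)(0.6223) + (0.6425)(0.7828)(0.8746) = -0.0369, so φ₂ = -2.12°.
Δλ = atan2(sin θ sin δ cos φ₁, cos δ − sin φ₁ sin φ₂) = atan2(0.2438, 0.5940) = 22.320°.
λ₂ = 152.310° + 22.320° = 174.63°.

-2.12°, 174.63°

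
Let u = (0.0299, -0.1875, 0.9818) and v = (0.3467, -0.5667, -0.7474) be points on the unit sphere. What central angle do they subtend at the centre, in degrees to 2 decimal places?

u·v = -0.6172; |u| = 1.0000, |v| = 1.0000.
cos θ = (u·v)/(|u||v|) = -0.6172, so θ = 128.11°.

128.11°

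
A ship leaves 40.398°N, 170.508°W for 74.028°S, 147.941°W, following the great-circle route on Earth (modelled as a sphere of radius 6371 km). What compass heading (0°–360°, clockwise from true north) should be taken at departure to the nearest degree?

With φ₁ = 0.7051, φ₂ = -1.2920, Δλ = 0.3939 rad, the forward-azimuth formula gives
θ = atan2( sin Δλ cos φ₂ , cos φ₁ sin φ₂ − sin φ₁ cos φ₂ cos Δλ ) = atan2(0.1056, -0.8968) = 173.28°.
So the initial bearing is 173°.

173°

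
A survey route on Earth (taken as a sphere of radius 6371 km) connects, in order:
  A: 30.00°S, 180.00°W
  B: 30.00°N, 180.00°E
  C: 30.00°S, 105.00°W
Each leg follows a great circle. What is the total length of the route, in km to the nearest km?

Leg A→B: central angle 1.0472 rad, distance 6671.7 km.
Leg B→C: central angle 1.6267 rad, distance 10363.8 km.
Total: 6671.7 + 10363.8 ≈ 17035 km.

17035 km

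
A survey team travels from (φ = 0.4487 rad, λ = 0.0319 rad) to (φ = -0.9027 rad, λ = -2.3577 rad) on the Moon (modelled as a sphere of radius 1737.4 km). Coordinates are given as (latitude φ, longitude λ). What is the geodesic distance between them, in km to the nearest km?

4198 km

With latitudes φ₁ = 25.709°, φ₂ = -51.721° and longitude difference Δλ = -136.914°:
cos c = sin φ₁ sin φ₂ + cos φ₁ cos φ₂ cos Δλ = (0.4338)(-0.7850) + (0.9010)(0.6195)(-0.7303) = -0.74818,
so c = arccos(-0.74818) = 2.41611 rad.
Distance = R·c = 1737.4 × 2.4161 ≈ 4198 km.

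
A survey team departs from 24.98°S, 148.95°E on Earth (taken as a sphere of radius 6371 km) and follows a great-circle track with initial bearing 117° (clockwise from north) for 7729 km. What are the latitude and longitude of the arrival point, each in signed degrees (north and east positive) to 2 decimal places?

-32.23°, -130.42°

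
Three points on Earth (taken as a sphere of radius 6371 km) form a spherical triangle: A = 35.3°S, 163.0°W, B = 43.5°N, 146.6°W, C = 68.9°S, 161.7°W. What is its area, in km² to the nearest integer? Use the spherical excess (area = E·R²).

Side lengths (central angles): a = 1.9715, b = 0.5866, c = 1.3998 rad; semiperimeter s = 1.9790.
By l'Huilier's theorem, tan(E/4) = √[tan(s/2) tan((s−a)/2) tan((s−b)/2) tan((s−c)/2)], giving spherical excess E = 0.1500 rad.
Area = E·R² = 0.1500 × (6371)² ≈ 6089674 km².

6089674 km²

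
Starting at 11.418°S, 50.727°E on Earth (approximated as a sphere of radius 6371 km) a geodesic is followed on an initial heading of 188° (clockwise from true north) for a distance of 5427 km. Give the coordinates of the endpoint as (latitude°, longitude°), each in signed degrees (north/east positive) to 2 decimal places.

-59.41°, 38.85°

Angular distance δ = d/R = 5427/6371 = 0.85183 rad; initial bearing θ = 3.2812 rad.
sin φ₂ = sin φ₁ cos δ + cos φ₁ sin δ cos θ = (-0.1980)(0.6586) + (0.9802)(0.7525)(-0.9903) = -0.8608, so φ₂ = -59.41°.
Δλ = atan2(sin θ sin δ cos φ₁, cos δ − sin φ₁ sin φ₂) = atan2(-0.1027, 0.4882) = -11.875°.
λ₂ = 50.727° − 11.875° = 38.85°.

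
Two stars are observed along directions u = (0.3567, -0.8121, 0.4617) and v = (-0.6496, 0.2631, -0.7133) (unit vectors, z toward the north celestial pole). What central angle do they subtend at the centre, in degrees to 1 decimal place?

u·v = -0.7747; |u| = 1.0000, |v| = 1.0000.
cos θ = (u·v)/(|u||v|) = -0.7747, so θ = 140.8°.

140.8°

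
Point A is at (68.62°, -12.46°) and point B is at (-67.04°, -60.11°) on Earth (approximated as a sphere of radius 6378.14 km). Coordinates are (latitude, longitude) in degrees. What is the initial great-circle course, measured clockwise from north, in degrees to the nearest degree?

206°

With φ₁ = 1.1976, φ₂ = -1.1701, Δλ = -0.8316 rad, the forward-azimuth formula gives
θ = atan2( sin Δλ cos φ₂ , cos φ₁ sin φ₂ − sin φ₁ cos φ₂ cos Δλ ) = atan2(-0.2883, -0.5804) = -153.58°.
Adding 360° brings this into [0°, 360°): 206°.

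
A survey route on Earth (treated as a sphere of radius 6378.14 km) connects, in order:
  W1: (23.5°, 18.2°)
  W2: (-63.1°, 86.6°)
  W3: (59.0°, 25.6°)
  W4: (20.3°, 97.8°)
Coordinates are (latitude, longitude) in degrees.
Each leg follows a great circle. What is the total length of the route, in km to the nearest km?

32943 km

Leg W1→W2: central angle 1.7751 rad, distance 11321.7 km.
Leg W2→W3: central angle 2.2803 rad, distance 14544.0 km.
Leg W3→W4: central angle 1.1096 rad, distance 7077.0 km.
Total: 11321.7 + 14544.0 + 7077.0 ≈ 32943 km.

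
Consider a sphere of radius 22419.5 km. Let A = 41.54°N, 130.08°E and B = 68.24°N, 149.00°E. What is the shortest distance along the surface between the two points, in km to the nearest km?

11172 km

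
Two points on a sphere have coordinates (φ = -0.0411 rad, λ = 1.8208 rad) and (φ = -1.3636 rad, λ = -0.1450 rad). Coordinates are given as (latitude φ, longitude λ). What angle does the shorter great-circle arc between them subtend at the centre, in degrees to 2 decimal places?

92.23°

With latitudes φ₁ = -2.355°, φ₂ = -78.129° and longitude difference Δλ = -112.632°:
Haversine: a = sin²(Δφ/2) + cos φ₁ cos φ₂ sin²(Δλ/2) = 0.3771 + (0.9992)(0.2057)(0.6924) = 0.51944.
Central angle c = 2·arcsin(√a) = 1.60969 rad.
So the angular separation is 92.23°.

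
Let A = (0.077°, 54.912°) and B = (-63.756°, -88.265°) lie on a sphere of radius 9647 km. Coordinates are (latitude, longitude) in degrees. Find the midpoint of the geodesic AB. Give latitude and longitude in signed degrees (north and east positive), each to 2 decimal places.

-52.06°, 32.61°

The central angle between A and B is δ = 1.9339 rad.
With f = 0.5, the slerp weights are sin((1−f)δ)/sin δ = 0.8806 and sin(fδ)/sin δ = 0.8806.
Weighted sum of the unit vectors: (0.8806)·(0.5748,0.8183,0.0013) + (0.8806)·(0.0134,-0.4420,-0.8969) = (0.5180, 0.3313, -0.7886).
Converting back: φ = atan2(z, √(x²+y²)) = -52.06°, λ = atan2(y, x) = 32.61°.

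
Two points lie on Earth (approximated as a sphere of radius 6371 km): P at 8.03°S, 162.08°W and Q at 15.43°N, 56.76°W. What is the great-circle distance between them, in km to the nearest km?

Let φ₁ = -0.1401 rad, φ₂ = 0.2693 rad, and Δλ = 1.8382 rad.
Haversine: a = sin²(Δφ/2) + cos φ₁ cos φ₂ sin²(Δλ/2) = 0.0413 + (0.9902)(0.9640)(0.6321) = 0.64468.
Central angle c = 2·arcsin(√a) = 1.86435 rad.
Distance = R·c = 6371 × 1.8644 ≈ 11878 km.

11878 km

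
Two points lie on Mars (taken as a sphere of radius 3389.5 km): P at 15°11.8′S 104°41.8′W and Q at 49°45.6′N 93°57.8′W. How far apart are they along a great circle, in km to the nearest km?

Let φ₁ = -0.2652 rad, φ₂ = 0.8685 rad, and Δλ = 0.1873 rad.
cos c = sin φ₁ sin φ₂ + cos φ₁ cos φ₂ cos Δλ = (-0.2621)(0.7633) + (0.9650)(0.6460)(0.9825) = 0.41240,
so c = arccos(0.41240) = 1.14571 rad.
Distance = R·c = 3389.5 × 1.1457 ≈ 3883 km.

3883 km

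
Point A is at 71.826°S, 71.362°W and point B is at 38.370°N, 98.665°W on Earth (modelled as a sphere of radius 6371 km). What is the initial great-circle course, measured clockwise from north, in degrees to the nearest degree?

337°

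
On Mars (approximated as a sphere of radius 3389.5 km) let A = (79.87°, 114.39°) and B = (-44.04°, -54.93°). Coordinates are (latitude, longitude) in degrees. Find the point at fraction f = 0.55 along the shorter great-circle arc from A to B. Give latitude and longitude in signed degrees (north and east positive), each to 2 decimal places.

The central angle between A and B is δ = 2.5125 rad.
With f = 0.55, the slerp weights are sin((1−f)δ)/sin δ = 1.5375 and sin(fδ)/sin δ = 1.6693.
Weighted sum of the unit vectors: (1.5375)·(-0.0726,0.1602,0.9844) + (1.6693)·(0.4130,-0.5883,-0.6952) = (0.5778, -0.7358, 0.3531).
Converting back: φ = atan2(z, √(x²+y²)) = 20.68°, λ = atan2(y, x) = -51.86°.

20.68°, -51.86°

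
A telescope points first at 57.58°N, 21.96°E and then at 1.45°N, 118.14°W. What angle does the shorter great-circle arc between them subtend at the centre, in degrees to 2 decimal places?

Let φ₁ = 1.0050 rad, φ₂ = 0.0253 rad, and Δλ = -2.4452 rad.
cos c = sin φ₁ sin φ₂ + cos φ₁ cos φ₂ cos Δλ = (0.8441)(0.0253) + (0.5361)(0.9997)(-0.7672) = -0.38980,
so c = arccos(-0.38980) = 1.97121 rad.
So the angular separation is 112.94°.

112.94°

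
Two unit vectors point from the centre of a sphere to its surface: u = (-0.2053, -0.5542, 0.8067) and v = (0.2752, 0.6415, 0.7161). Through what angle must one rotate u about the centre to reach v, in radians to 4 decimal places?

u·v = 0.1657; |u| = 1.0000, |v| = 1.0000.
cos θ = (u·v)/(|u||v|) = 0.1657, so θ = 1.4044 rad.

1.4044 rad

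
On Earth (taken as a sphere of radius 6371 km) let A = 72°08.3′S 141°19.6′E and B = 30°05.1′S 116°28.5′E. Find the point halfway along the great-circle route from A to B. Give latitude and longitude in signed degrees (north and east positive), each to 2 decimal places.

The central angle between A and B is δ = 0.7700 rad.
With f = 0.5, the slerp weights are sin((1−f)δ)/sin δ = 0.5395 and sin(fδ)/sin δ = 0.5395.
Weighted sum of the unit vectors: (0.5395)·(-0.2395,0.1917,-0.9518) + (0.5395)·(-0.3857,0.7745,-0.5013) = (-0.3373, 0.5213, -0.7839).
Converting back: φ = atan2(z, √(x²+y²)) = -51.62°, λ = atan2(y, x) = 122.91°.

-51.62°, 122.91°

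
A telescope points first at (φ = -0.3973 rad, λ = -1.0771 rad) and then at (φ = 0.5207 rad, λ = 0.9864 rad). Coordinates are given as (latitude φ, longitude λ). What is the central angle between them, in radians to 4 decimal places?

With latitudes φ₁ = -22.764°, φ₂ = 29.834° and longitude difference Δλ = 118.230°:
Haversine: a = sin²(Δφ/2) + cos φ₁ cos φ₂ sin²(Δλ/2) = 0.1963 + (0.9221)(0.8675)(0.7365) = 0.78543.
Central angle c = 2·arcsin(√a) = 2.17834 rad.
So the angular separation is 2.1783 rad.

2.1783 rad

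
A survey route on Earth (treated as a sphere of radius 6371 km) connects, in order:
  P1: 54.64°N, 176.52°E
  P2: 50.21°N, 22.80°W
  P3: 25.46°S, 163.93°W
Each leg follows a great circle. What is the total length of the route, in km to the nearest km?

Leg P1→P2: central angle 1.2900 rad, distance 8218.4 km.
Leg P2→P3: central angle 2.4658 rad, distance 15709.5 km.
Total: 8218.4 + 15709.5 ≈ 23928 km.

23928 km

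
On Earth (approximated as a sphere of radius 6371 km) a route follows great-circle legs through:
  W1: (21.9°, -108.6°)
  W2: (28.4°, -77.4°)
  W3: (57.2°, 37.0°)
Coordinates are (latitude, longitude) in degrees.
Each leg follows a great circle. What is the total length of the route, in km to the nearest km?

Leg W1→W2: central angle 0.5043 rad, distance 3212.7 km.
Leg W2→W3: central angle 1.3664 rad, distance 8705.5 km.
Total: 3212.7 + 8705.5 ≈ 11918 km.

11918 km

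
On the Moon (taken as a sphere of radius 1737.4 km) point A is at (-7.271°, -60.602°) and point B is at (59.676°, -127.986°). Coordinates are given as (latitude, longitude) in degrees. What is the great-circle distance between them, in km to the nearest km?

Let φ₁ = -0.1269 rad, φ₂ = 1.0415 rad, and Δλ = -1.1761 rad.
Haversine: a = sin²(Δφ/2) + cos φ₁ cos φ₂ sin²(Δλ/2) = 0.3042 + (0.9920)(0.5049)(0.3077) = 0.45833.
Central angle c = 2·arcsin(√a) = 1.48735 rad.
Distance = R·c = 1737.4 × 1.4874 ≈ 2584 km.

2584 km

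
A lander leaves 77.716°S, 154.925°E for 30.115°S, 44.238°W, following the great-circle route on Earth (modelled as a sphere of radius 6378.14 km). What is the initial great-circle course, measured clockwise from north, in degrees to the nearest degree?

163°

Δλ = 160.837° = 2.8071 rad.
y = sin Δλ · cos φ₂ = (0.3283)(0.8650) = 0.2839
x = cos φ₁ sin φ₂ − sin φ₁ cos φ₂ cos Δλ = (0.2128)(-0.5017) − (-0.9771)(0.8650)(-0.9446) = -0.9051
θ = atan2(y, x) = 162.58°, so the bearing is 163°.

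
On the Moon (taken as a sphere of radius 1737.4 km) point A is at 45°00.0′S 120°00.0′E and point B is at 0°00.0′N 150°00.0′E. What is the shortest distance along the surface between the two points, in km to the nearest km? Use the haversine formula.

1584 km

Let φ₁ = -0.7854 rad, φ₂ = 0.0000 rad, and Δλ = 0.5236 rad.
Haversine: a = sin²(Δφ/2) + cos φ₁ cos φ₂ sin²(Δλ/2) = 0.1464 + (0.7071)(1.0000)(0.0670) = 0.19381.
Central angle c = 2·arcsin(√a) = 0.91174 rad.
Distance = R·c = 1737.4 × 0.9117 ≈ 1584 km.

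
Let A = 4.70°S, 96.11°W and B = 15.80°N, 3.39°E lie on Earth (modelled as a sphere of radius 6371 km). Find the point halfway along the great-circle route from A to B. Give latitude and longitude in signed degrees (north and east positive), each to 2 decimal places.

8.55°, -47.55°

Central angle δ = 1.7524 rad. Interpolating on the sphere with fraction f = 0.5:
P = [sin((1−f)δ)·A + sin(fδ)·B] / sin δ = 0.7811·A + 0.7811·B in Cartesian coordinates,
giving P = (0.6675, -0.7297, 0.1487), i.e. latitude 8.55°, longitude -47.55°.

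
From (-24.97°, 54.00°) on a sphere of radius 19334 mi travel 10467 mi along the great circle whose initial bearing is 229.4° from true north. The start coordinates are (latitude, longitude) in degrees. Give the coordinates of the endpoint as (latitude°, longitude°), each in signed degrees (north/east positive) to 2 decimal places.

Angular distance δ = d/R = 10467/19334 = 0.54138 rad; initial bearing θ = 4.0038 rad.
sin φ₂ = sin φ₁ cos δ + cos φ₁ sin δ cos θ = (-0.4221)(0.8570) + (0.9065)(0.5153)(-0.6508) = -0.6658, so φ₂ = -41.74°.
Δλ = atan2(sin θ sin δ cos φ₁, cos δ − sin φ₁ sin φ₂) = atan2(-0.3547, 0.5759) = -31.627°.
λ₂ = 54.000° − 31.627° = 22.37°.

-41.74°, 22.37°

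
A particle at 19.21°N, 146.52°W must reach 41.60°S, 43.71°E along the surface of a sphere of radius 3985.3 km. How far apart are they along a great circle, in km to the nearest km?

In radians: φ₁ = 0.3353, φ₂ = -0.7261, Δλ = -169.770° = -2.9630 rad.
cos c = sin φ₁ sin φ₂ + cos φ₁ cos φ₂ cos Δλ = (0.3290)(-0.6639) + (0.9443)(0.7478)(-0.9841) = -0.91339,
so c = arccos(-0.91339) = 2.72232 rad.
Distance = R·c = 3985.3 × 2.7223 ≈ 10849 km.

10849 km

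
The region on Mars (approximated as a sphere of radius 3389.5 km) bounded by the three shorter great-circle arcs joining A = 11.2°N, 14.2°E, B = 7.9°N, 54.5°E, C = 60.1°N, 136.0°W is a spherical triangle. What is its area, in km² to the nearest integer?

Side lengths (central angles): a = 1.9459, b = 1.8296, c = 0.6955 rad; semiperimeter s = 2.2355.
By l'Huilier's theorem, tan(E/4) = √[tan(s/2) tan((s−a)/2) tan((s−b)/2) tan((s−c)/2)], giving spherical excess E = 0.9591 rad.
Area = E·R² = 0.9591 × (3389.5)² ≈ 11018845 km².

11018845 km²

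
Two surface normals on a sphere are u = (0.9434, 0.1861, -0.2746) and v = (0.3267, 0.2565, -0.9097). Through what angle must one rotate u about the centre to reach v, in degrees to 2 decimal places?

52.72°

u·v = 0.6057; |u| = 1.0000, |v| = 1.0000.
cos θ = (u·v)/(|u||v|) = 0.6057, so θ = 52.72°.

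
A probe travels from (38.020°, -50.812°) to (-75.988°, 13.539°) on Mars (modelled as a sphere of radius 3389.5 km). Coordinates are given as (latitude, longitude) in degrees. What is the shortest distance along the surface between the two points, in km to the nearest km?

In radians: φ₁ = 0.6636, φ₂ = -1.3262, Δλ = 64.351° = 1.1231 rad.
cos c = sin φ₁ sin φ₂ + cos φ₁ cos φ₂ cos Δλ = (0.6159)(-0.9702) + (0.7878)(0.2421)(0.4329) = -0.51504,
so c = arccos(-0.51504) = 2.11186 rad.
Distance = R·c = 3389.5 × 2.1119 ≈ 7158 km.

7158 km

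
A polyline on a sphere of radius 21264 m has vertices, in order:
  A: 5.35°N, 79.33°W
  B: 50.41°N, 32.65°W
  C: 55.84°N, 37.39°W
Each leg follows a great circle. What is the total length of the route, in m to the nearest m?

24365 m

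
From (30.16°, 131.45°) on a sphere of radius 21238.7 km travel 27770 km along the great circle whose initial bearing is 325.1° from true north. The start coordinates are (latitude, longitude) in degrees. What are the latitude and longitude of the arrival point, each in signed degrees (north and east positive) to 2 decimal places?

Angular distance δ = d/R = 27770/21238.7 = 1.30752 rad; initial bearing θ = 5.6741 rad.
sin φ₂ = sin φ₁ cos δ + cos φ₁ sin δ cos θ = (0.5024)(0.2602) + (0.8646)(0.9655)(0.8202) = 0.8154, so φ₂ = 54.63°.
Δλ = atan2(sin θ sin δ cos φ₁, cos δ − sin φ₁ sin φ₂) = atan2(-0.4776, -0.1494) = -107.374°.
λ₂ = 131.450° − 107.374° = 24.08°.

54.63°, 24.08°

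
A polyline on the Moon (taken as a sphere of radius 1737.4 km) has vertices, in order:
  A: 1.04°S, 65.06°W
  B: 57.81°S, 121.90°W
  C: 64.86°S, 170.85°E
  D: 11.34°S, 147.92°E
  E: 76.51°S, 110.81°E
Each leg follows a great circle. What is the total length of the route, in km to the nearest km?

Leg A→B: central angle 1.2591 rad, distance 2187.5 km.
Leg B→C: central angle 0.5479 rad, distance 951.9 km.
Leg C→D: central angle 0.9744 rad, distance 1693.0 km.
Leg D→E: central angle 1.1879 rad, distance 2063.9 km.
Total: 2187.5 + 951.9 + 1693.0 + 2063.9 ≈ 6896 km.

6896 km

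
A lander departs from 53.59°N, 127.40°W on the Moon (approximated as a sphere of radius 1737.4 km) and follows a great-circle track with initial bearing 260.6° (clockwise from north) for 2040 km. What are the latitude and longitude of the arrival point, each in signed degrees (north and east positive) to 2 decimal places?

Angular distance δ = d/R = 2040/1737.4 = 1.17417 rad; initial bearing θ = 4.5483 rad.
sin φ₂ = sin φ₁ cos δ + cos φ₁ sin δ cos θ = (0.8048)(0.3863) + (0.5936)(0.9224)(-0.1633) = 0.2215, so φ₂ = 12.80°.
Δλ = atan2(sin θ sin δ cos φ₁, cos δ − sin φ₁ sin φ₂) = atan2(-0.5401, 0.2081) = -68.933°.
λ₂ = -127.400° − 68.933° = -196.33° → 163.67° after wrapping to (−180°, 180°].

12.80°, 163.67°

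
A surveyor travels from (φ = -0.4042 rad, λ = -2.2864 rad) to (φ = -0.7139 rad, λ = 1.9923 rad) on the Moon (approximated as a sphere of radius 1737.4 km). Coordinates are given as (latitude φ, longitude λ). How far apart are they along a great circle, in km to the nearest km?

2789 km

With latitudes φ₁ = -23.159°, φ₂ = -40.903° and longitude difference Δλ = -114.849°:
cos c = sin φ₁ sin φ₂ + cos φ₁ cos φ₂ cos Δλ = (-0.3933)(-0.6548) + (0.9194)(0.7558)(-0.4202) = -0.03450,
so c = arccos(-0.03450) = 1.60530 rad.
Distance = R·c = 1737.4 × 1.6053 ≈ 2789 km.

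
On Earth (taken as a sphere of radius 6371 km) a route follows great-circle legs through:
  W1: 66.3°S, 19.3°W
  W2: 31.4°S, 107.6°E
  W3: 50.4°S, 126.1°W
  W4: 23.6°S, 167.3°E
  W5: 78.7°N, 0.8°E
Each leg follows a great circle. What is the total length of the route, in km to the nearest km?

37980 km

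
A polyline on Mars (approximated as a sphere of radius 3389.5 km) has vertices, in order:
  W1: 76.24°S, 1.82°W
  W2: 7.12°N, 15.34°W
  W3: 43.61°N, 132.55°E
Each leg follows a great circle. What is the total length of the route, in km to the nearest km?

12144 km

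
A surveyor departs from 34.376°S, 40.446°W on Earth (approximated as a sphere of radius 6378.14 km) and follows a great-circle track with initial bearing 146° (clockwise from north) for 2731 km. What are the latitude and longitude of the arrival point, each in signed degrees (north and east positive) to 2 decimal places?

Angular distance δ = d/R = 2731/6378.14 = 0.42818 rad; initial bearing θ = 2.5482 rad.
sin φ₂ = sin φ₁ cos δ + cos φ₁ sin δ cos θ = (-0.5646)(0.9097) + (0.8254)(0.4152)(-0.8290) = -0.7978, so φ₂ = -52.92°.
Δλ = atan2(sin θ sin δ cos φ₁, cos δ − sin φ₁ sin φ₂) = atan2(0.1916, 0.4593) = 22.648°.
λ₂ = -40.446° + 22.648° = -17.80°.

-52.92°, -17.80°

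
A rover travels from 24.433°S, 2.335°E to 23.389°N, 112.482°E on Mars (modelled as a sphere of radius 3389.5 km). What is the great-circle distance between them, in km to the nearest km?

Let φ₁ = -0.4264 rad, φ₂ = 0.4082 rad, and Δλ = 1.9224 rad.
Haversine: a = sin²(Δφ/2) + cos φ₁ cos φ₂ sin²(Δλ/2) = 0.1643 + (0.9104)(0.9178)(0.6722) = 0.72601.
Central angle c = 2·arcsin(√a) = 2.03982 rad.
Distance = R·c = 3389.5 × 2.0398 ≈ 6914 km.

6914 km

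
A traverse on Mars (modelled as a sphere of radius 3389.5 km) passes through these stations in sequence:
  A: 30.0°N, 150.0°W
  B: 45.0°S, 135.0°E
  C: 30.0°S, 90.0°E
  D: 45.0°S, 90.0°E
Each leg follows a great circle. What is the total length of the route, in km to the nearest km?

9133 km

Leg A→B: central angle 1.7671 rad, distance 5989.6 km.
Leg B→C: central angle 0.6656 rad, distance 2255.9 km.
Leg C→D: central angle 0.2618 rad, distance 887.4 km.
Total: 5989.6 + 2255.9 + 887.4 ≈ 9133 km.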